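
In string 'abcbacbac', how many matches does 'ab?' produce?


Pattern 'ab?' matches 'a' optionally followed by 'b'.
String: 'abcbacbac'
Scanning left to right for 'a' then checking next char:
  Match 1: 'ab' (a followed by b)
  Match 2: 'a' (a not followed by b)
  Match 3: 'a' (a not followed by b)
Total matches: 3

3


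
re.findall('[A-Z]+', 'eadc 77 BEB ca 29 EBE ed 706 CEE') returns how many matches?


Pattern '[A-Z]+' finds one or more uppercase letters.
Text: 'eadc 77 BEB ca 29 EBE ed 706 CEE'
Scanning for matches:
  Match 1: 'BEB'
  Match 2: 'EBE'
  Match 3: 'CEE'
Total matches: 3

3


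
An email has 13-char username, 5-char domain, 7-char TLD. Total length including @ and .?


An email address has format: username@domain.tld
Username length: 13
'@' character: 1
Domain length: 5
'.' character: 1
TLD length: 7
Total = 13 + 1 + 5 + 1 + 7 = 27

27


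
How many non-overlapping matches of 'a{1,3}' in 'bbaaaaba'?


Pattern 'a{1,3}' matches between 1 and 3 consecutive a's (greedy).
String: 'bbaaaaba'
Finding runs of a's and applying greedy matching:
  Run at pos 2: 'aaaa' (length 4)
  Run at pos 7: 'a' (length 1)
Matches: ['aaa', 'a', 'a']
Count: 3

3


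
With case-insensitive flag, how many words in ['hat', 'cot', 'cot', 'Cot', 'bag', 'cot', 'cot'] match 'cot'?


Case-insensitive matching: compare each word's lowercase form to 'cot'.
  'hat' -> lower='hat' -> no
  'cot' -> lower='cot' -> MATCH
  'cot' -> lower='cot' -> MATCH
  'Cot' -> lower='cot' -> MATCH
  'bag' -> lower='bag' -> no
  'cot' -> lower='cot' -> MATCH
  'cot' -> lower='cot' -> MATCH
Matches: ['cot', 'cot', 'Cot', 'cot', 'cot']
Count: 5

5


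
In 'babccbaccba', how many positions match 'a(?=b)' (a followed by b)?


Lookahead 'a(?=b)' matches 'a' only when followed by 'b'.
String: 'babccbaccba'
Checking each position where char is 'a':
  pos 1: 'a' -> MATCH (next='b')
  pos 6: 'a' -> no (next='c')
Matching positions: [1]
Count: 1

1


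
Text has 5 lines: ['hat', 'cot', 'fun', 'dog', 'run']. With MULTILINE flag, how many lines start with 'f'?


With MULTILINE flag, ^ matches the start of each line.
Lines: ['hat', 'cot', 'fun', 'dog', 'run']
Checking which lines start with 'f':
  Line 1: 'hat' -> no
  Line 2: 'cot' -> no
  Line 3: 'fun' -> MATCH
  Line 4: 'dog' -> no
  Line 5: 'run' -> no
Matching lines: ['fun']
Count: 1

1


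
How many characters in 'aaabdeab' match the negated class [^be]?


Negated class [^be] matches any char NOT in {b, e}
Scanning 'aaabdeab':
  pos 0: 'a' -> MATCH
  pos 1: 'a' -> MATCH
  pos 2: 'a' -> MATCH
  pos 3: 'b' -> no (excluded)
  pos 4: 'd' -> MATCH
  pos 5: 'e' -> no (excluded)
  pos 6: 'a' -> MATCH
  pos 7: 'b' -> no (excluded)
Total matches: 5

5


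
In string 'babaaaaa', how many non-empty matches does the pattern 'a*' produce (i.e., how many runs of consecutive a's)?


Pattern 'a*' matches zero or more a's. We want non-empty runs of consecutive a's.
String: 'babaaaaa'
Walking through the string to find runs of a's:
  Run 1: positions 1-1 -> 'a'
  Run 2: positions 3-7 -> 'aaaaa'
Non-empty runs found: ['a', 'aaaaa']
Count: 2

2


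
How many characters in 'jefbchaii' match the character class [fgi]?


Character class [fgi] matches any of: {f, g, i}
Scanning string 'jefbchaii' character by character:
  pos 0: 'j' -> no
  pos 1: 'e' -> no
  pos 2: 'f' -> MATCH
  pos 3: 'b' -> no
  pos 4: 'c' -> no
  pos 5: 'h' -> no
  pos 6: 'a' -> no
  pos 7: 'i' -> MATCH
  pos 8: 'i' -> MATCH
Total matches: 3

3


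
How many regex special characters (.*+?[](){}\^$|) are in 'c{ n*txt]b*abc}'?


Regex special characters are: . * + ? [ ] ( ) { } \ ^ $ |
Scanning 'c{ n*txt]b*abc}':
  pos 1: '{' -> SPECIAL
  pos 4: '*' -> SPECIAL
  pos 8: ']' -> SPECIAL
  pos 10: '*' -> SPECIAL
  pos 14: '}' -> SPECIAL
Special chars found: ['{', '*', ']', '*', '}']
Total: 5

5


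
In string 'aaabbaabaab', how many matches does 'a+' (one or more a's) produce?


Pattern 'a+' matches one or more consecutive a's.
String: 'aaabbaabaab'
Scanning for runs of a:
  Match 1: 'aaa' (length 3)
  Match 2: 'aa' (length 2)
  Match 3: 'aa' (length 2)
Total matches: 3

3


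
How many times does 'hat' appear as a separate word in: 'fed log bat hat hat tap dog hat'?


Scanning each word for exact match 'hat':
  Word 1: 'fed' -> no
  Word 2: 'log' -> no
  Word 3: 'bat' -> no
  Word 4: 'hat' -> MATCH
  Word 5: 'hat' -> MATCH
  Word 6: 'tap' -> no
  Word 7: 'dog' -> no
  Word 8: 'hat' -> MATCH
Total matches: 3

3


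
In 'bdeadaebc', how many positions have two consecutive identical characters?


Looking for consecutive identical characters in 'bdeadaebc':
  pos 0-1: 'b' vs 'd' -> different
  pos 1-2: 'd' vs 'e' -> different
  pos 2-3: 'e' vs 'a' -> different
  pos 3-4: 'a' vs 'd' -> different
  pos 4-5: 'd' vs 'a' -> different
  pos 5-6: 'a' vs 'e' -> different
  pos 6-7: 'e' vs 'b' -> different
  pos 7-8: 'b' vs 'c' -> different
Consecutive identical pairs: []
Count: 0

0


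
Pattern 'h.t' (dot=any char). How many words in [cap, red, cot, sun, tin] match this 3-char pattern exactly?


Pattern 'h.t' means: starts with 'h', any single char, ends with 't'.
Checking each word (must be exactly 3 chars):
  'cap' (len=3): no
  'red' (len=3): no
  'cot' (len=3): no
  'sun' (len=3): no
  'tin' (len=3): no
Matching words: []
Total: 0

0


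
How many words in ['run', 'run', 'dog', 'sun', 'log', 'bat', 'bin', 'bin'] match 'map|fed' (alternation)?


Alternation 'map|fed' matches either 'map' or 'fed'.
Checking each word:
  'run' -> no
  'run' -> no
  'dog' -> no
  'sun' -> no
  'log' -> no
  'bat' -> no
  'bin' -> no
  'bin' -> no
Matches: []
Count: 0

0


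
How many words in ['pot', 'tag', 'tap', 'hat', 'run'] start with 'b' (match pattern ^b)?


Pattern ^b anchors to start of word. Check which words begin with 'b':
  'pot' -> no
  'tag' -> no
  'tap' -> no
  'hat' -> no
  'run' -> no
Matching words: []
Count: 0

0


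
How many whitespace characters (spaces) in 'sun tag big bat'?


\s matches whitespace characters (spaces, tabs, etc.).
Text: 'sun tag big bat'
This text has 4 words separated by spaces.
Number of spaces = number of words - 1 = 4 - 1 = 3

3


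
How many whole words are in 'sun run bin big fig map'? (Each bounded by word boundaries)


Word boundaries (\b) mark the start/end of each word.
Text: 'sun run bin big fig map'
Splitting by whitespace:
  Word 1: 'sun'
  Word 2: 'run'
  Word 3: 'bin'
  Word 4: 'big'
  Word 5: 'fig'
  Word 6: 'map'
Total whole words: 6

6


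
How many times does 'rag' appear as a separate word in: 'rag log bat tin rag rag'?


Scanning each word for exact match 'rag':
  Word 1: 'rag' -> MATCH
  Word 2: 'log' -> no
  Word 3: 'bat' -> no
  Word 4: 'tin' -> no
  Word 5: 'rag' -> MATCH
  Word 6: 'rag' -> MATCH
Total matches: 3

3


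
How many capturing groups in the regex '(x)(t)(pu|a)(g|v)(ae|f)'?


To count capturing groups, count each '(' that starts a group.
Pattern: '(x)(t)(pu|a)(g|v)(ae|f)'
Walking through the pattern:
  Position 0: '(' -> group #1
  Position 3: '(' -> group #2
  Position 6: '(' -> group #3
  Position 12: '(' -> group #4
  Position 17: '(' -> group #5
Total capturing groups: 5

5


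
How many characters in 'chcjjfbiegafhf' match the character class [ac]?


Character class [ac] matches any of: {a, c}
Scanning string 'chcjjfbiegafhf' character by character:
  pos 0: 'c' -> MATCH
  pos 1: 'h' -> no
  pos 2: 'c' -> MATCH
  pos 3: 'j' -> no
  pos 4: 'j' -> no
  pos 5: 'f' -> no
  pos 6: 'b' -> no
  pos 7: 'i' -> no
  pos 8: 'e' -> no
  pos 9: 'g' -> no
  pos 10: 'a' -> MATCH
  pos 11: 'f' -> no
  pos 12: 'h' -> no
  pos 13: 'f' -> no
Total matches: 3

3


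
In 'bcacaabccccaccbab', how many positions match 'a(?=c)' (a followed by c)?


Lookahead 'a(?=c)' matches 'a' only when followed by 'c'.
String: 'bcacaabccccaccbab'
Checking each position where char is 'a':
  pos 2: 'a' -> MATCH (next='c')
  pos 4: 'a' -> no (next='a')
  pos 5: 'a' -> no (next='b')
  pos 11: 'a' -> MATCH (next='c')
  pos 15: 'a' -> no (next='b')
Matching positions: [2, 11]
Count: 2

2


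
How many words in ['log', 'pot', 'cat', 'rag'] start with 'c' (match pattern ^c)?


Pattern ^c anchors to start of word. Check which words begin with 'c':
  'log' -> no
  'pot' -> no
  'cat' -> MATCH (starts with 'c')
  'rag' -> no
Matching words: ['cat']
Count: 1

1


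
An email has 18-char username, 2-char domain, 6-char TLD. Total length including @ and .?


An email address has format: username@domain.tld
Username length: 18
'@' character: 1
Domain length: 2
'.' character: 1
TLD length: 6
Total = 18 + 1 + 2 + 1 + 6 = 28

28


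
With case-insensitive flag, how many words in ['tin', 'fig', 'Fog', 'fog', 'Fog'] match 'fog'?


Case-insensitive matching: compare each word's lowercase form to 'fog'.
  'tin' -> lower='tin' -> no
  'fig' -> lower='fig' -> no
  'Fog' -> lower='fog' -> MATCH
  'fog' -> lower='fog' -> MATCH
  'Fog' -> lower='fog' -> MATCH
Matches: ['Fog', 'fog', 'Fog']
Count: 3

3


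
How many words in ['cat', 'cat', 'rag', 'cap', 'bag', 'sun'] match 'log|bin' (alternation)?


Alternation 'log|bin' matches either 'log' or 'bin'.
Checking each word:
  'cat' -> no
  'cat' -> no
  'rag' -> no
  'cap' -> no
  'bag' -> no
  'sun' -> no
Matches: []
Count: 0

0


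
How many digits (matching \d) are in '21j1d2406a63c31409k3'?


\d matches any digit 0-9.
Scanning '21j1d2406a63c31409k3':
  pos 0: '2' -> DIGIT
  pos 1: '1' -> DIGIT
  pos 3: '1' -> DIGIT
  pos 5: '2' -> DIGIT
  pos 6: '4' -> DIGIT
  pos 7: '0' -> DIGIT
  pos 8: '6' -> DIGIT
  pos 10: '6' -> DIGIT
  pos 11: '3' -> DIGIT
  pos 13: '3' -> DIGIT
  pos 14: '1' -> DIGIT
  pos 15: '4' -> DIGIT
  pos 16: '0' -> DIGIT
  pos 17: '9' -> DIGIT
  pos 19: '3' -> DIGIT
Digits found: ['2', '1', '1', '2', '4', '0', '6', '6', '3', '3', '1', '4', '0', '9', '3']
Total: 15

15


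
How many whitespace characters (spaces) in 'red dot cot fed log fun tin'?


\s matches whitespace characters (spaces, tabs, etc.).
Text: 'red dot cot fed log fun tin'
This text has 7 words separated by spaces.
Number of spaces = number of words - 1 = 7 - 1 = 6

6


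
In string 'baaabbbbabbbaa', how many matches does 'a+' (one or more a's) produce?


Pattern 'a+' matches one or more consecutive a's.
String: 'baaabbbbabbbaa'
Scanning for runs of a:
  Match 1: 'aaa' (length 3)
  Match 2: 'a' (length 1)
  Match 3: 'aa' (length 2)
Total matches: 3

3


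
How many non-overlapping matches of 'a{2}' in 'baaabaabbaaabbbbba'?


Pattern 'a{2}' matches exactly 2 consecutive a's (greedy, non-overlapping).
String: 'baaabaabbaaabbbbba'
Scanning for runs of a's:
  Run at pos 1: 'aaa' (length 3) -> 1 match(es)
  Run at pos 5: 'aa' (length 2) -> 1 match(es)
  Run at pos 9: 'aaa' (length 3) -> 1 match(es)
  Run at pos 17: 'a' (length 1) -> 0 match(es)
Matches found: ['aa', 'aa', 'aa']
Total: 3

3


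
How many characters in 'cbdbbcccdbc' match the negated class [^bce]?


Negated class [^bce] matches any char NOT in {b, c, e}
Scanning 'cbdbbcccdbc':
  pos 0: 'c' -> no (excluded)
  pos 1: 'b' -> no (excluded)
  pos 2: 'd' -> MATCH
  pos 3: 'b' -> no (excluded)
  pos 4: 'b' -> no (excluded)
  pos 5: 'c' -> no (excluded)
  pos 6: 'c' -> no (excluded)
  pos 7: 'c' -> no (excluded)
  pos 8: 'd' -> MATCH
  pos 9: 'b' -> no (excluded)
  pos 10: 'c' -> no (excluded)
Total matches: 2

2


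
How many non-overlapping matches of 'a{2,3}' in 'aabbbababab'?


Pattern 'a{2,3}' matches between 2 and 3 consecutive a's (greedy).
String: 'aabbbababab'
Finding runs of a's and applying greedy matching:
  Run at pos 0: 'aa' (length 2)
  Run at pos 5: 'a' (length 1)
  Run at pos 7: 'a' (length 1)
  Run at pos 9: 'a' (length 1)
Matches: ['aa']
Count: 1

1


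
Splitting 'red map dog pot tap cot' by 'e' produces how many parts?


Splitting by 'e' breaks the string at each occurrence of the separator.
Text: 'red map dog pot tap cot'
Parts after split:
  Part 1: 'r'
  Part 2: 'd map dog pot tap cot'
Total parts: 2

2


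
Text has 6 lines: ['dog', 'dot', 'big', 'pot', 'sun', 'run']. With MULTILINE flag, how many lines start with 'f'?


With MULTILINE flag, ^ matches the start of each line.
Lines: ['dog', 'dot', 'big', 'pot', 'sun', 'run']
Checking which lines start with 'f':
  Line 1: 'dog' -> no
  Line 2: 'dot' -> no
  Line 3: 'big' -> no
  Line 4: 'pot' -> no
  Line 5: 'sun' -> no
  Line 6: 'run' -> no
Matching lines: []
Count: 0

0


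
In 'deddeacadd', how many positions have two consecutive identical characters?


Looking for consecutive identical characters in 'deddeacadd':
  pos 0-1: 'd' vs 'e' -> different
  pos 1-2: 'e' vs 'd' -> different
  pos 2-3: 'd' vs 'd' -> MATCH ('dd')
  pos 3-4: 'd' vs 'e' -> different
  pos 4-5: 'e' vs 'a' -> different
  pos 5-6: 'a' vs 'c' -> different
  pos 6-7: 'c' vs 'a' -> different
  pos 7-8: 'a' vs 'd' -> different
  pos 8-9: 'd' vs 'd' -> MATCH ('dd')
Consecutive identical pairs: ['dd', 'dd']
Count: 2

2


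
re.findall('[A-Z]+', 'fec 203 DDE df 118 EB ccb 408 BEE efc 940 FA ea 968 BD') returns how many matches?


Pattern '[A-Z]+' finds one or more uppercase letters.
Text: 'fec 203 DDE df 118 EB ccb 408 BEE efc 940 FA ea 968 BD'
Scanning for matches:
  Match 1: 'DDE'
  Match 2: 'EB'
  Match 3: 'BEE'
  Match 4: 'FA'
  Match 5: 'BD'
Total matches: 5

5


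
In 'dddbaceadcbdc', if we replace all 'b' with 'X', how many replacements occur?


re.sub('b', 'X', text) replaces every occurrence of 'b' with 'X'.
Text: 'dddbaceadcbdc'
Scanning for 'b':
  pos 3: 'b' -> replacement #1
  pos 10: 'b' -> replacement #2
Total replacements: 2

2


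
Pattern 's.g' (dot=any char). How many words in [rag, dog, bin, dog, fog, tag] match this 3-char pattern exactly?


Pattern 's.g' means: starts with 's', any single char, ends with 'g'.
Checking each word (must be exactly 3 chars):
  'rag' (len=3): no
  'dog' (len=3): no
  'bin' (len=3): no
  'dog' (len=3): no
  'fog' (len=3): no
  'tag' (len=3): no
Matching words: []
Total: 0

0


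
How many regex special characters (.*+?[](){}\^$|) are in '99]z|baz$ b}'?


Regex special characters are: . * + ? [ ] ( ) { } \ ^ $ |
Scanning '99]z|baz$ b}':
  pos 2: ']' -> SPECIAL
  pos 4: '|' -> SPECIAL
  pos 8: '$' -> SPECIAL
  pos 11: '}' -> SPECIAL
Special chars found: [']', '|', '$', '}']
Total: 4

4


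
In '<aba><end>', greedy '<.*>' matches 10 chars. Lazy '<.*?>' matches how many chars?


Greedy '<.*>' tries to match as MUCH as possible.
Lazy '<.*?>' tries to match as LITTLE as possible.

String: '<aba><end>'
Greedy '<.*>' starts at first '<' and extends to the LAST '>': '<aba><end>' (10 chars)
Lazy '<.*?>' starts at first '<' and stops at the FIRST '>': '<aba>' (5 chars)

5


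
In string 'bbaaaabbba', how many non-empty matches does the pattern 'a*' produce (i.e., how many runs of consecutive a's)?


Pattern 'a*' matches zero or more a's. We want non-empty runs of consecutive a's.
String: 'bbaaaabbba'
Walking through the string to find runs of a's:
  Run 1: positions 2-5 -> 'aaaa'
  Run 2: positions 9-9 -> 'a'
Non-empty runs found: ['aaaa', 'a']
Count: 2

2


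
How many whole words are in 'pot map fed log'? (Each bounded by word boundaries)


Word boundaries (\b) mark the start/end of each word.
Text: 'pot map fed log'
Splitting by whitespace:
  Word 1: 'pot'
  Word 2: 'map'
  Word 3: 'fed'
  Word 4: 'log'
Total whole words: 4

4


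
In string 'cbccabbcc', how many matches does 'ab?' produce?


Pattern 'ab?' matches 'a' optionally followed by 'b'.
String: 'cbccabbcc'
Scanning left to right for 'a' then checking next char:
  Match 1: 'ab' (a followed by b)
Total matches: 1

1


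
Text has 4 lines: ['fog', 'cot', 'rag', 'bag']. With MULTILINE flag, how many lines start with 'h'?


With MULTILINE flag, ^ matches the start of each line.
Lines: ['fog', 'cot', 'rag', 'bag']
Checking which lines start with 'h':
  Line 1: 'fog' -> no
  Line 2: 'cot' -> no
  Line 3: 'rag' -> no
  Line 4: 'bag' -> no
Matching lines: []
Count: 0

0


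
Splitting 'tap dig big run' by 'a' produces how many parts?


Splitting by 'a' breaks the string at each occurrence of the separator.
Text: 'tap dig big run'
Parts after split:
  Part 1: 't'
  Part 2: 'p dig big run'
Total parts: 2

2


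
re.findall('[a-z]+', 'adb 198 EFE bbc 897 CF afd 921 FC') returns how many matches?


Pattern '[a-z]+' finds one or more lowercase letters.
Text: 'adb 198 EFE bbc 897 CF afd 921 FC'
Scanning for matches:
  Match 1: 'adb'
  Match 2: 'bbc'
  Match 3: 'afd'
Total matches: 3

3


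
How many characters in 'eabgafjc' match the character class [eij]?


Character class [eij] matches any of: {e, i, j}
Scanning string 'eabgafjc' character by character:
  pos 0: 'e' -> MATCH
  pos 1: 'a' -> no
  pos 2: 'b' -> no
  pos 3: 'g' -> no
  pos 4: 'a' -> no
  pos 5: 'f' -> no
  pos 6: 'j' -> MATCH
  pos 7: 'c' -> no
Total matches: 2

2


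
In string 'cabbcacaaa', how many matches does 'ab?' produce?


Pattern 'ab?' matches 'a' optionally followed by 'b'.
String: 'cabbcacaaa'
Scanning left to right for 'a' then checking next char:
  Match 1: 'ab' (a followed by b)
  Match 2: 'a' (a not followed by b)
  Match 3: 'a' (a not followed by b)
  Match 4: 'a' (a not followed by b)
  Match 5: 'a' (a not followed by b)
Total matches: 5

5


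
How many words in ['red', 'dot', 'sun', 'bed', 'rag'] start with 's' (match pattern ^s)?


Pattern ^s anchors to start of word. Check which words begin with 's':
  'red' -> no
  'dot' -> no
  'sun' -> MATCH (starts with 's')
  'bed' -> no
  'rag' -> no
Matching words: ['sun']
Count: 1

1


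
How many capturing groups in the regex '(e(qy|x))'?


To count capturing groups, count each '(' that starts a group.
Pattern: '(e(qy|x))'
Walking through the pattern:
  Position 0: '(' -> group #1
  Position 2: '(' -> group #2
Total capturing groups: 2

2


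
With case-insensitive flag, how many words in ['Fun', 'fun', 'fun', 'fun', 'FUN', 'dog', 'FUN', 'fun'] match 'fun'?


Case-insensitive matching: compare each word's lowercase form to 'fun'.
  'Fun' -> lower='fun' -> MATCH
  'fun' -> lower='fun' -> MATCH
  'fun' -> lower='fun' -> MATCH
  'fun' -> lower='fun' -> MATCH
  'FUN' -> lower='fun' -> MATCH
  'dog' -> lower='dog' -> no
  'FUN' -> lower='fun' -> MATCH
  'fun' -> lower='fun' -> MATCH
Matches: ['Fun', 'fun', 'fun', 'fun', 'FUN', 'FUN', 'fun']
Count: 7

7


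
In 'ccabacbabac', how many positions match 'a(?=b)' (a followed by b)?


Lookahead 'a(?=b)' matches 'a' only when followed by 'b'.
String: 'ccabacbabac'
Checking each position where char is 'a':
  pos 2: 'a' -> MATCH (next='b')
  pos 4: 'a' -> no (next='c')
  pos 7: 'a' -> MATCH (next='b')
  pos 9: 'a' -> no (next='c')
Matching positions: [2, 7]
Count: 2

2


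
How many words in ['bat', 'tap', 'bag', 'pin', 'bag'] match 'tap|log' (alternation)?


Alternation 'tap|log' matches either 'tap' or 'log'.
Checking each word:
  'bat' -> no
  'tap' -> MATCH
  'bag' -> no
  'pin' -> no
  'bag' -> no
Matches: ['tap']
Count: 1

1


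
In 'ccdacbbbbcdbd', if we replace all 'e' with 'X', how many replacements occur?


re.sub('e', 'X', text) replaces every occurrence of 'e' with 'X'.
Text: 'ccdacbbbbcdbd'
Scanning for 'e':
Total replacements: 0

0


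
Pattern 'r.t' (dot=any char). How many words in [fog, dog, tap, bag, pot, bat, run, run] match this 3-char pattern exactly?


Pattern 'r.t' means: starts with 'r', any single char, ends with 't'.
Checking each word (must be exactly 3 chars):
  'fog' (len=3): no
  'dog' (len=3): no
  'tap' (len=3): no
  'bag' (len=3): no
  'pot' (len=3): no
  'bat' (len=3): no
  'run' (len=3): no
  'run' (len=3): no
Matching words: []
Total: 0

0


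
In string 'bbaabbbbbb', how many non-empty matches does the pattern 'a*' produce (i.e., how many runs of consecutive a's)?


Pattern 'a*' matches zero or more a's. We want non-empty runs of consecutive a's.
String: 'bbaabbbbbb'
Walking through the string to find runs of a's:
  Run 1: positions 2-3 -> 'aa'
Non-empty runs found: ['aa']
Count: 1

1


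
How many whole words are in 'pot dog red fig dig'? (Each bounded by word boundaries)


Word boundaries (\b) mark the start/end of each word.
Text: 'pot dog red fig dig'
Splitting by whitespace:
  Word 1: 'pot'
  Word 2: 'dog'
  Word 3: 'red'
  Word 4: 'fig'
  Word 5: 'dig'
Total whole words: 5

5


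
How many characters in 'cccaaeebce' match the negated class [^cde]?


Negated class [^cde] matches any char NOT in {c, d, e}
Scanning 'cccaaeebce':
  pos 0: 'c' -> no (excluded)
  pos 1: 'c' -> no (excluded)
  pos 2: 'c' -> no (excluded)
  pos 3: 'a' -> MATCH
  pos 4: 'a' -> MATCH
  pos 5: 'e' -> no (excluded)
  pos 6: 'e' -> no (excluded)
  pos 7: 'b' -> MATCH
  pos 8: 'c' -> no (excluded)
  pos 9: 'e' -> no (excluded)
Total matches: 3

3


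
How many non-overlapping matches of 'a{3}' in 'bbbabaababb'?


Pattern 'a{3}' matches exactly 3 consecutive a's (greedy, non-overlapping).
String: 'bbbabaababb'
Scanning for runs of a's:
  Run at pos 3: 'a' (length 1) -> 0 match(es)
  Run at pos 5: 'aa' (length 2) -> 0 match(es)
  Run at pos 8: 'a' (length 1) -> 0 match(es)
Matches found: []
Total: 0

0


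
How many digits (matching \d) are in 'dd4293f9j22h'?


\d matches any digit 0-9.
Scanning 'dd4293f9j22h':
  pos 2: '4' -> DIGIT
  pos 3: '2' -> DIGIT
  pos 4: '9' -> DIGIT
  pos 5: '3' -> DIGIT
  pos 7: '9' -> DIGIT
  pos 9: '2' -> DIGIT
  pos 10: '2' -> DIGIT
Digits found: ['4', '2', '9', '3', '9', '2', '2']
Total: 7

7


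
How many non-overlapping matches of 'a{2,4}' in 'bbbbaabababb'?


Pattern 'a{2,4}' matches between 2 and 4 consecutive a's (greedy).
String: 'bbbbaabababb'
Finding runs of a's and applying greedy matching:
  Run at pos 4: 'aa' (length 2)
  Run at pos 7: 'a' (length 1)
  Run at pos 9: 'a' (length 1)
Matches: ['aa']
Count: 1

1


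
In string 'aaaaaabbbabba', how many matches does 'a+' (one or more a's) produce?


Pattern 'a+' matches one or more consecutive a's.
String: 'aaaaaabbbabba'
Scanning for runs of a:
  Match 1: 'aaaaaa' (length 6)
  Match 2: 'a' (length 1)
  Match 3: 'a' (length 1)
Total matches: 3

3


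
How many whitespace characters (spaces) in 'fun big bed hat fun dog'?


\s matches whitespace characters (spaces, tabs, etc.).
Text: 'fun big bed hat fun dog'
This text has 6 words separated by spaces.
Number of spaces = number of words - 1 = 6 - 1 = 5

5


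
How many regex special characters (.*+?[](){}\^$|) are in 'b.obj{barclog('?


Regex special characters are: . * + ? [ ] ( ) { } \ ^ $ |
Scanning 'b.obj{barclog(':
  pos 1: '.' -> SPECIAL
  pos 5: '{' -> SPECIAL
  pos 13: '(' -> SPECIAL
Special chars found: ['.', '{', '(']
Total: 3

3


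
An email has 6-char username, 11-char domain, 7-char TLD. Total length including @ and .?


An email address has format: username@domain.tld
Username length: 6
'@' character: 1
Domain length: 11
'.' character: 1
TLD length: 7
Total = 6 + 1 + 11 + 1 + 7 = 26

26


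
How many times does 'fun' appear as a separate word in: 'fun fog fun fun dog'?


Scanning each word for exact match 'fun':
  Word 1: 'fun' -> MATCH
  Word 2: 'fog' -> no
  Word 3: 'fun' -> MATCH
  Word 4: 'fun' -> MATCH
  Word 5: 'dog' -> no
Total matches: 3

3


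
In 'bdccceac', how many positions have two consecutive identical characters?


Looking for consecutive identical characters in 'bdccceac':
  pos 0-1: 'b' vs 'd' -> different
  pos 1-2: 'd' vs 'c' -> different
  pos 2-3: 'c' vs 'c' -> MATCH ('cc')
  pos 3-4: 'c' vs 'c' -> MATCH ('cc')
  pos 4-5: 'c' vs 'e' -> different
  pos 5-6: 'e' vs 'a' -> different
  pos 6-7: 'a' vs 'c' -> different
Consecutive identical pairs: ['cc', 'cc']
Count: 2

2


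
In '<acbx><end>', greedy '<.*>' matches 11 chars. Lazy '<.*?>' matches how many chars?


Greedy '<.*>' tries to match as MUCH as possible.
Lazy '<.*?>' tries to match as LITTLE as possible.

String: '<acbx><end>'
Greedy '<.*>' starts at first '<' and extends to the LAST '>': '<acbx><end>' (11 chars)
Lazy '<.*?>' starts at first '<' and stops at the FIRST '>': '<acbx>' (6 chars)

6


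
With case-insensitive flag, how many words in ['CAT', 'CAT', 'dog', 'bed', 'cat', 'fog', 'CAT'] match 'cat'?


Case-insensitive matching: compare each word's lowercase form to 'cat'.
  'CAT' -> lower='cat' -> MATCH
  'CAT' -> lower='cat' -> MATCH
  'dog' -> lower='dog' -> no
  'bed' -> lower='bed' -> no
  'cat' -> lower='cat' -> MATCH
  'fog' -> lower='fog' -> no
  'CAT' -> lower='cat' -> MATCH
Matches: ['CAT', 'CAT', 'cat', 'CAT']
Count: 4

4


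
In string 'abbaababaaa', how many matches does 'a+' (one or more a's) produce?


Pattern 'a+' matches one or more consecutive a's.
String: 'abbaababaaa'
Scanning for runs of a:
  Match 1: 'a' (length 1)
  Match 2: 'aa' (length 2)
  Match 3: 'a' (length 1)
  Match 4: 'aaa' (length 3)
Total matches: 4

4


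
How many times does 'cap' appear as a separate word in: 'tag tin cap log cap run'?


Scanning each word for exact match 'cap':
  Word 1: 'tag' -> no
  Word 2: 'tin' -> no
  Word 3: 'cap' -> MATCH
  Word 4: 'log' -> no
  Word 5: 'cap' -> MATCH
  Word 6: 'run' -> no
Total matches: 2

2


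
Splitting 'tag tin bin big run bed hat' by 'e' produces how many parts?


Splitting by 'e' breaks the string at each occurrence of the separator.
Text: 'tag tin bin big run bed hat'
Parts after split:
  Part 1: 'tag tin bin big run b'
  Part 2: 'd hat'
Total parts: 2

2


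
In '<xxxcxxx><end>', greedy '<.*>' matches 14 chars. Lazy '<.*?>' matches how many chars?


Greedy '<.*>' tries to match as MUCH as possible.
Lazy '<.*?>' tries to match as LITTLE as possible.

String: '<xxxcxxx><end>'
Greedy '<.*>' starts at first '<' and extends to the LAST '>': '<xxxcxxx><end>' (14 chars)
Lazy '<.*?>' starts at first '<' and stops at the FIRST '>': '<xxxcxxx>' (9 chars)

9


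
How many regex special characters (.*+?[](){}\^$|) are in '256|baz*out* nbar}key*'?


Regex special characters are: . * + ? [ ] ( ) { } \ ^ $ |
Scanning '256|baz*out* nbar}key*':
  pos 3: '|' -> SPECIAL
  pos 7: '*' -> SPECIAL
  pos 11: '*' -> SPECIAL
  pos 17: '}' -> SPECIAL
  pos 21: '*' -> SPECIAL
Special chars found: ['|', '*', '*', '}', '*']
Total: 5

5


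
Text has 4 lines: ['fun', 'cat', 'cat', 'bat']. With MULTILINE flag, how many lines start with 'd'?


With MULTILINE flag, ^ matches the start of each line.
Lines: ['fun', 'cat', 'cat', 'bat']
Checking which lines start with 'd':
  Line 1: 'fun' -> no
  Line 2: 'cat' -> no
  Line 3: 'cat' -> no
  Line 4: 'bat' -> no
Matching lines: []
Count: 0

0


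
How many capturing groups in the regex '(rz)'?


To count capturing groups, count each '(' that starts a group.
Pattern: '(rz)'
Walking through the pattern:
  Position 0: '(' -> group #1
Total capturing groups: 1

1


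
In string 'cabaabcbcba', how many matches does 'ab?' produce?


Pattern 'ab?' matches 'a' optionally followed by 'b'.
String: 'cabaabcbcba'
Scanning left to right for 'a' then checking next char:
  Match 1: 'ab' (a followed by b)
  Match 2: 'a' (a not followed by b)
  Match 3: 'ab' (a followed by b)
  Match 4: 'a' (a not followed by b)
Total matches: 4

4


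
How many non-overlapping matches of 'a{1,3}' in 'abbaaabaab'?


Pattern 'a{1,3}' matches between 1 and 3 consecutive a's (greedy).
String: 'abbaaabaab'
Finding runs of a's and applying greedy matching:
  Run at pos 0: 'a' (length 1)
  Run at pos 3: 'aaa' (length 3)
  Run at pos 7: 'aa' (length 2)
Matches: ['a', 'aaa', 'aa']
Count: 3

3


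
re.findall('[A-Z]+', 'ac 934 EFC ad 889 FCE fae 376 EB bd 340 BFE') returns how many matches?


Pattern '[A-Z]+' finds one or more uppercase letters.
Text: 'ac 934 EFC ad 889 FCE fae 376 EB bd 340 BFE'
Scanning for matches:
  Match 1: 'EFC'
  Match 2: 'FCE'
  Match 3: 'EB'
  Match 4: 'BFE'
Total matches: 4

4


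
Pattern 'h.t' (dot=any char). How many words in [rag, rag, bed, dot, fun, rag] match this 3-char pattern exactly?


Pattern 'h.t' means: starts with 'h', any single char, ends with 't'.
Checking each word (must be exactly 3 chars):
  'rag' (len=3): no
  'rag' (len=3): no
  'bed' (len=3): no
  'dot' (len=3): no
  'fun' (len=3): no
  'rag' (len=3): no
Matching words: []
Total: 0

0


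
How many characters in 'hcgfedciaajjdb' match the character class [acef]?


Character class [acef] matches any of: {a, c, e, f}
Scanning string 'hcgfedciaajjdb' character by character:
  pos 0: 'h' -> no
  pos 1: 'c' -> MATCH
  pos 2: 'g' -> no
  pos 3: 'f' -> MATCH
  pos 4: 'e' -> MATCH
  pos 5: 'd' -> no
  pos 6: 'c' -> MATCH
  pos 7: 'i' -> no
  pos 8: 'a' -> MATCH
  pos 9: 'a' -> MATCH
  pos 10: 'j' -> no
  pos 11: 'j' -> no
  pos 12: 'd' -> no
  pos 13: 'b' -> no
Total matches: 6

6


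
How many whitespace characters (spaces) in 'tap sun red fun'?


\s matches whitespace characters (spaces, tabs, etc.).
Text: 'tap sun red fun'
This text has 4 words separated by spaces.
Number of spaces = number of words - 1 = 4 - 1 = 3

3


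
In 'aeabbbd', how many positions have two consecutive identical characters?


Looking for consecutive identical characters in 'aeabbbd':
  pos 0-1: 'a' vs 'e' -> different
  pos 1-2: 'e' vs 'a' -> different
  pos 2-3: 'a' vs 'b' -> different
  pos 3-4: 'b' vs 'b' -> MATCH ('bb')
  pos 4-5: 'b' vs 'b' -> MATCH ('bb')
  pos 5-6: 'b' vs 'd' -> different
Consecutive identical pairs: ['bb', 'bb']
Count: 2

2


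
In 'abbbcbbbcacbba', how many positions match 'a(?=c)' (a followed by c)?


Lookahead 'a(?=c)' matches 'a' only when followed by 'c'.
String: 'abbbcbbbcacbba'
Checking each position where char is 'a':
  pos 0: 'a' -> no (next='b')
  pos 9: 'a' -> MATCH (next='c')
Matching positions: [9]
Count: 1

1


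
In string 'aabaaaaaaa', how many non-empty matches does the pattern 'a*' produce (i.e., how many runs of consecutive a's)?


Pattern 'a*' matches zero or more a's. We want non-empty runs of consecutive a's.
String: 'aabaaaaaaa'
Walking through the string to find runs of a's:
  Run 1: positions 0-1 -> 'aa'
  Run 2: positions 3-9 -> 'aaaaaaa'
Non-empty runs found: ['aa', 'aaaaaaa']
Count: 2

2


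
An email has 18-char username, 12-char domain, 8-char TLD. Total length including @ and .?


An email address has format: username@domain.tld
Username length: 18
'@' character: 1
Domain length: 12
'.' character: 1
TLD length: 8
Total = 18 + 1 + 12 + 1 + 8 = 40

40


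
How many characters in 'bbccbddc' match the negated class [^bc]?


Negated class [^bc] matches any char NOT in {b, c}
Scanning 'bbccbddc':
  pos 0: 'b' -> no (excluded)
  pos 1: 'b' -> no (excluded)
  pos 2: 'c' -> no (excluded)
  pos 3: 'c' -> no (excluded)
  pos 4: 'b' -> no (excluded)
  pos 5: 'd' -> MATCH
  pos 6: 'd' -> MATCH
  pos 7: 'c' -> no (excluded)
Total matches: 2

2


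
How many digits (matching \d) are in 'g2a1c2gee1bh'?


\d matches any digit 0-9.
Scanning 'g2a1c2gee1bh':
  pos 1: '2' -> DIGIT
  pos 3: '1' -> DIGIT
  pos 5: '2' -> DIGIT
  pos 9: '1' -> DIGIT
Digits found: ['2', '1', '2', '1']
Total: 4

4


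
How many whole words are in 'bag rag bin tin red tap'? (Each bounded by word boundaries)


Word boundaries (\b) mark the start/end of each word.
Text: 'bag rag bin tin red tap'
Splitting by whitespace:
  Word 1: 'bag'
  Word 2: 'rag'
  Word 3: 'bin'
  Word 4: 'tin'
  Word 5: 'red'
  Word 6: 'tap'
Total whole words: 6

6


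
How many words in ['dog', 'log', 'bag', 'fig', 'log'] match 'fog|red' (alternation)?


Alternation 'fog|red' matches either 'fog' or 'red'.
Checking each word:
  'dog' -> no
  'log' -> no
  'bag' -> no
  'fig' -> no
  'log' -> no
Matches: []
Count: 0

0


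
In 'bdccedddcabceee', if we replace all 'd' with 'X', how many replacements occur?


re.sub('d', 'X', text) replaces every occurrence of 'd' with 'X'.
Text: 'bdccedddcabceee'
Scanning for 'd':
  pos 1: 'd' -> replacement #1
  pos 5: 'd' -> replacement #2
  pos 6: 'd' -> replacement #3
  pos 7: 'd' -> replacement #4
Total replacements: 4

4


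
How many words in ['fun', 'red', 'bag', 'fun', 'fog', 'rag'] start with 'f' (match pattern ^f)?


Pattern ^f anchors to start of word. Check which words begin with 'f':
  'fun' -> MATCH (starts with 'f')
  'red' -> no
  'bag' -> no
  'fun' -> MATCH (starts with 'f')
  'fog' -> MATCH (starts with 'f')
  'rag' -> no
Matching words: ['fun', 'fun', 'fog']
Count: 3

3


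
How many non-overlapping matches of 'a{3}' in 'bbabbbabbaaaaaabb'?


Pattern 'a{3}' matches exactly 3 consecutive a's (greedy, non-overlapping).
String: 'bbabbbabbaaaaaabb'
Scanning for runs of a's:
  Run at pos 2: 'a' (length 1) -> 0 match(es)
  Run at pos 6: 'a' (length 1) -> 0 match(es)
  Run at pos 9: 'aaaaaa' (length 6) -> 2 match(es)
Matches found: ['aaa', 'aaa']
Total: 2

2


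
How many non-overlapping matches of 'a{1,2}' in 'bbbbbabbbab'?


Pattern 'a{1,2}' matches between 1 and 2 consecutive a's (greedy).
String: 'bbbbbabbbab'
Finding runs of a's and applying greedy matching:
  Run at pos 5: 'a' (length 1)
  Run at pos 9: 'a' (length 1)
Matches: ['a', 'a']
Count: 2

2


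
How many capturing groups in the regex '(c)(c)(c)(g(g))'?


To count capturing groups, count each '(' that starts a group.
Pattern: '(c)(c)(c)(g(g))'
Walking through the pattern:
  Position 0: '(' -> group #1
  Position 3: '(' -> group #2
  Position 6: '(' -> group #3
  Position 9: '(' -> group #4
  Position 11: '(' -> group #5
Total capturing groups: 5

5


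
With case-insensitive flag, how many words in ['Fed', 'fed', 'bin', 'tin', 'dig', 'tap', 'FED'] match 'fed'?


Case-insensitive matching: compare each word's lowercase form to 'fed'.
  'Fed' -> lower='fed' -> MATCH
  'fed' -> lower='fed' -> MATCH
  'bin' -> lower='bin' -> no
  'tin' -> lower='tin' -> no
  'dig' -> lower='dig' -> no
  'tap' -> lower='tap' -> no
  'FED' -> lower='fed' -> MATCH
Matches: ['Fed', 'fed', 'FED']
Count: 3

3


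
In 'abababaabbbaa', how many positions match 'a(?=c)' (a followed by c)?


Lookahead 'a(?=c)' matches 'a' only when followed by 'c'.
String: 'abababaabbbaa'
Checking each position where char is 'a':
  pos 0: 'a' -> no (next='b')
  pos 2: 'a' -> no (next='b')
  pos 4: 'a' -> no (next='b')
  pos 6: 'a' -> no (next='a')
  pos 7: 'a' -> no (next='b')
  pos 11: 'a' -> no (next='a')
Matching positions: []
Count: 0

0


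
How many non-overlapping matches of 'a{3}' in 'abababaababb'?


Pattern 'a{3}' matches exactly 3 consecutive a's (greedy, non-overlapping).
String: 'abababaababb'
Scanning for runs of a's:
  Run at pos 0: 'a' (length 1) -> 0 match(es)
  Run at pos 2: 'a' (length 1) -> 0 match(es)
  Run at pos 4: 'a' (length 1) -> 0 match(es)
  Run at pos 6: 'aa' (length 2) -> 0 match(es)
  Run at pos 9: 'a' (length 1) -> 0 match(es)
Matches found: []
Total: 0

0


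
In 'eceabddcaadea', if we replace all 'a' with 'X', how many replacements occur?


re.sub('a', 'X', text) replaces every occurrence of 'a' with 'X'.
Text: 'eceabddcaadea'
Scanning for 'a':
  pos 3: 'a' -> replacement #1
  pos 8: 'a' -> replacement #2
  pos 9: 'a' -> replacement #3
  pos 12: 'a' -> replacement #4
Total replacements: 4

4


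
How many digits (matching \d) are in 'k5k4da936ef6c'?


\d matches any digit 0-9.
Scanning 'k5k4da936ef6c':
  pos 1: '5' -> DIGIT
  pos 3: '4' -> DIGIT
  pos 6: '9' -> DIGIT
  pos 7: '3' -> DIGIT
  pos 8: '6' -> DIGIT
  pos 11: '6' -> DIGIT
Digits found: ['5', '4', '9', '3', '6', '6']
Total: 6

6


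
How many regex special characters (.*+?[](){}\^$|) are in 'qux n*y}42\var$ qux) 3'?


Regex special characters are: . * + ? [ ] ( ) { } \ ^ $ |
Scanning 'qux n*y}42\var$ qux) 3':
  pos 5: '*' -> SPECIAL
  pos 7: '}' -> SPECIAL
  pos 10: '\' -> SPECIAL
  pos 14: '$' -> SPECIAL
  pos 19: ')' -> SPECIAL
Special chars found: ['*', '}', '\\', '$', ')']
Total: 5

5


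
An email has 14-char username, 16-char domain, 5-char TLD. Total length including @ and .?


An email address has format: username@domain.tld
Username length: 14
'@' character: 1
Domain length: 16
'.' character: 1
TLD length: 5
Total = 14 + 1 + 16 + 1 + 5 = 37

37


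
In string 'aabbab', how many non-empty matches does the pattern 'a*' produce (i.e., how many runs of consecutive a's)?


Pattern 'a*' matches zero or more a's. We want non-empty runs of consecutive a's.
String: 'aabbab'
Walking through the string to find runs of a's:
  Run 1: positions 0-1 -> 'aa'
  Run 2: positions 4-4 -> 'a'
Non-empty runs found: ['aa', 'a']
Count: 2

2


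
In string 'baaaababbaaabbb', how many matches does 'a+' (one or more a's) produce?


Pattern 'a+' matches one or more consecutive a's.
String: 'baaaababbaaabbb'
Scanning for runs of a:
  Match 1: 'aaaa' (length 4)
  Match 2: 'a' (length 1)
  Match 3: 'aaa' (length 3)
Total matches: 3

3


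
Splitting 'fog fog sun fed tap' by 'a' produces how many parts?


Splitting by 'a' breaks the string at each occurrence of the separator.
Text: 'fog fog sun fed tap'
Parts after split:
  Part 1: 'fog fog sun fed t'
  Part 2: 'p'
Total parts: 2

2


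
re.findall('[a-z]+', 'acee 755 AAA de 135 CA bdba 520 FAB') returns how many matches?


Pattern '[a-z]+' finds one or more lowercase letters.
Text: 'acee 755 AAA de 135 CA bdba 520 FAB'
Scanning for matches:
  Match 1: 'acee'
  Match 2: 'de'
  Match 3: 'bdba'
Total matches: 3

3


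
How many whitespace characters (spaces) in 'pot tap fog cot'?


\s matches whitespace characters (spaces, tabs, etc.).
Text: 'pot tap fog cot'
This text has 4 words separated by spaces.
Number of spaces = number of words - 1 = 4 - 1 = 3

3


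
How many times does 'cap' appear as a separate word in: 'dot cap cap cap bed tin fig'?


Scanning each word for exact match 'cap':
  Word 1: 'dot' -> no
  Word 2: 'cap' -> MATCH
  Word 3: 'cap' -> MATCH
  Word 4: 'cap' -> MATCH
  Word 5: 'bed' -> no
  Word 6: 'tin' -> no
  Word 7: 'fig' -> no
Total matches: 3

3


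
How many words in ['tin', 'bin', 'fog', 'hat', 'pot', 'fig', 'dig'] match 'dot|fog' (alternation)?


Alternation 'dot|fog' matches either 'dot' or 'fog'.
Checking each word:
  'tin' -> no
  'bin' -> no
  'fog' -> MATCH
  'hat' -> no
  'pot' -> no
  'fig' -> no
  'dig' -> no
Matches: ['fog']
Count: 1

1


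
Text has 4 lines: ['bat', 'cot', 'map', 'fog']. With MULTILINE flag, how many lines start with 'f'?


With MULTILINE flag, ^ matches the start of each line.
Lines: ['bat', 'cot', 'map', 'fog']
Checking which lines start with 'f':
  Line 1: 'bat' -> no
  Line 2: 'cot' -> no
  Line 3: 'map' -> no
  Line 4: 'fog' -> MATCH
Matching lines: ['fog']
Count: 1

1


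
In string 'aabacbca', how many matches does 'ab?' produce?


Pattern 'ab?' matches 'a' optionally followed by 'b'.
String: 'aabacbca'
Scanning left to right for 'a' then checking next char:
  Match 1: 'a' (a not followed by b)
  Match 2: 'ab' (a followed by b)
  Match 3: 'a' (a not followed by b)
  Match 4: 'a' (a not followed by b)
Total matches: 4

4


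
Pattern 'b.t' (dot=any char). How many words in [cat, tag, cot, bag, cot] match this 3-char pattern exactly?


Pattern 'b.t' means: starts with 'b', any single char, ends with 't'.
Checking each word (must be exactly 3 chars):
  'cat' (len=3): no
  'tag' (len=3): no
  'cot' (len=3): no
  'bag' (len=3): no
  'cot' (len=3): no
Matching words: []
Total: 0

0


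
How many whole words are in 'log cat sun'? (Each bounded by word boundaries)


Word boundaries (\b) mark the start/end of each word.
Text: 'log cat sun'
Splitting by whitespace:
  Word 1: 'log'
  Word 2: 'cat'
  Word 3: 'sun'
Total whole words: 3

3


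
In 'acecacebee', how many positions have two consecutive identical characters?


Looking for consecutive identical characters in 'acecacebee':
  pos 0-1: 'a' vs 'c' -> different
  pos 1-2: 'c' vs 'e' -> different
  pos 2-3: 'e' vs 'c' -> different
  pos 3-4: 'c' vs 'a' -> different
  pos 4-5: 'a' vs 'c' -> different
  pos 5-6: 'c' vs 'e' -> different
  pos 6-7: 'e' vs 'b' -> different
  pos 7-8: 'b' vs 'e' -> different
  pos 8-9: 'e' vs 'e' -> MATCH ('ee')
Consecutive identical pairs: ['ee']
Count: 1

1
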